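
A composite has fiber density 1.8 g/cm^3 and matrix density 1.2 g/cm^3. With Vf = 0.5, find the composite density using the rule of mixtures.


rho_c = rho_f*Vf + rho_m*(1-Vf) = 1.8*0.5 + 1.2*0.5 = 1.5 g/cm^3

1.5 g/cm^3


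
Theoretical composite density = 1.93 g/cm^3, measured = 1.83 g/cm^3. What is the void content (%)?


Void% = (rho_theo - rho_actual)/rho_theo * 100 = (1.93 - 1.83)/1.93 * 100 = 5.18%

5.18%


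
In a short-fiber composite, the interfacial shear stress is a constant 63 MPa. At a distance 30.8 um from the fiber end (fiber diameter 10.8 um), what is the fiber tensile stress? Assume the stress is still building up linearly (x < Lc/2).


Force balance: sigma_f * (pi*d^2/4) = tau * (pi*d) * x  ->  sigma_f = 4 * tau * x / d
sigma_f = 4 * 63 * 30.8 / 10.8 = 718.7 MPa

718.7 MPa


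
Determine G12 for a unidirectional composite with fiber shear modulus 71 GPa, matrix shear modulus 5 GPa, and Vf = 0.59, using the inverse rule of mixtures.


1/G12 = Vf/Gf + (1-Vf)/Gm = 0.59/71 + 0.41/5
G12 = 11.07 GPa

11.07 GPa


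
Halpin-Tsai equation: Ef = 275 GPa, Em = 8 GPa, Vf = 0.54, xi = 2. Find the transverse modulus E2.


eta = (Ef/Em - 1)/(Ef/Em + xi) = (34.375 - 1)/(34.375 + 2) = 0.9175
E2 = Em*(1+xi*eta*Vf)/(1-eta*Vf) = 31.57 GPa

31.57 GPa


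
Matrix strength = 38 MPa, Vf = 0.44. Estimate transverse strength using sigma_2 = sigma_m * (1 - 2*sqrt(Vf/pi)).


factor = 1 - 2*sqrt(0.44/pi) = 0.2515
sigma_2 = 38 * 0.2515 = 9.56 MPa

9.56 MPa


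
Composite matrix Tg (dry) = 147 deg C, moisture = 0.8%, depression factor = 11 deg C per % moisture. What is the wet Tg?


Tg_wet = Tg_dry - k*moisture = 147 - 11*0.8 = 138.2 deg C

138.2 deg C


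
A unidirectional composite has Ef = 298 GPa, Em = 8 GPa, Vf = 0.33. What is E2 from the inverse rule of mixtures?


1/E2 = Vf/Ef + (1-Vf)/Em = 0.33/298 + 0.67/8
E2 = 11.78 GPa

11.78 GPa


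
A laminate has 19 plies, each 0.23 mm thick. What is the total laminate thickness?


h = n * t_ply = 19 * 0.23 = 4.37 mm

4.37 mm


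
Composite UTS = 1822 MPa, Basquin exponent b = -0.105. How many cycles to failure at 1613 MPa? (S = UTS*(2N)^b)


N = 0.5 * (S/UTS)^(1/b) = 0.5 * (1613/1822)^(1/-0.105) = 1.5956 cycles

1.5956 cycles


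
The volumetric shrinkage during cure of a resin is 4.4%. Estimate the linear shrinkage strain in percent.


Linear shrinkage ≈ vol_shrink/3 = 4.4/3 = 1.467%

1.467%


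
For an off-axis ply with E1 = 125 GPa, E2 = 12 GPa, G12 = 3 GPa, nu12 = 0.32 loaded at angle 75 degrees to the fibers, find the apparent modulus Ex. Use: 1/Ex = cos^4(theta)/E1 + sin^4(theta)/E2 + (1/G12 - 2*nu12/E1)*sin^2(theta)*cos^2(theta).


cos^4(75) = 0.004487, sin^4(75) = 0.870513, sin^2(75)*cos^2(75) = 0.0625
1/G12 - 2*nu12/E1 = 1/3 - 2*0.32/125 = 0.328213 GPa^-1
1/Ex = 0.004487/125 + 0.870513/12 + 0.328213*0.0625 = 0.093092 GPa^-1
Ex = 10.74 GPa

10.74 GPa


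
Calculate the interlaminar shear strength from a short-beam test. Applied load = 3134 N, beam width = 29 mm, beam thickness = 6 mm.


ILSS = 3F/(4bh) = 3*3134/(4*29*6) = 13.51 MPa

13.51 MPa


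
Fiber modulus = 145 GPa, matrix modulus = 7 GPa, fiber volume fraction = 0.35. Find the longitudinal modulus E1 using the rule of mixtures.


E1 = Ef*Vf + Em*(1-Vf) = 145*0.35 + 7*0.65 = 55.3 GPa

55.3 GPa


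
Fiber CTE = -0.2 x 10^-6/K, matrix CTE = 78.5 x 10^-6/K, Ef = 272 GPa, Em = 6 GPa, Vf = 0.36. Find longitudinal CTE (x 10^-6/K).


E1 = Ef*Vf + Em*(1-Vf) = 101.76
alpha_1 = (alpha_f*Ef*Vf + alpha_m*Em*(1-Vf))/E1 = 2.77 x 10^-6/K

2.77 x 10^-6/K


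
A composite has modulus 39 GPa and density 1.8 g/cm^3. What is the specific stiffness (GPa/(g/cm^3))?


Specific stiffness = E/rho = 39/1.8 = 21.7 GPa/(g/cm^3)

21.7 GPa/(g/cm^3)


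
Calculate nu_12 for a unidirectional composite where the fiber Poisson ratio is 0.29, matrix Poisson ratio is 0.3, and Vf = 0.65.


nu_12 = nu_f*Vf + nu_m*(1-Vf) = 0.29*0.65 + 0.3*0.35 = 0.2935

0.2935


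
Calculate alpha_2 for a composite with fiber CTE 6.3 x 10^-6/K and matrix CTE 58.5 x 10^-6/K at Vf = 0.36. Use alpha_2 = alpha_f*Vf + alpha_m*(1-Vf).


alpha_2 = alpha_f*Vf + alpha_m*(1-Vf) = 6.3*0.36 + 58.5*0.64 = 39.7 x 10^-6/K

39.7 x 10^-6/K


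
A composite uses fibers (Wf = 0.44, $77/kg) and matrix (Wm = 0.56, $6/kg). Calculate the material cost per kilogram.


Cost = cost_f*Wf + cost_m*Wm = 77*0.44 + 6*0.56 = $37.24/kg

$37.24/kg


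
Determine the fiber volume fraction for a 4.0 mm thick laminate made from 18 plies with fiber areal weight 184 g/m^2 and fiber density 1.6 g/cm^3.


Vf = n * FAW / (rho_f * h * 1000) = 18 * 184 / (1.6 * 4.0 * 1000) = 0.5175

0.5175


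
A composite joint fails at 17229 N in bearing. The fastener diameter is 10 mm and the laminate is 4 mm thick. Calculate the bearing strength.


sigma_br = F/(d*h) = 17229/(10*4) = 430.7 MPa

430.7 MPa


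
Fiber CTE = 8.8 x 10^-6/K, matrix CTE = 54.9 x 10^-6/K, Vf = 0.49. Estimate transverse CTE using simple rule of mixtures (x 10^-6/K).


alpha_2 = alpha_f*Vf + alpha_m*(1-Vf) = 8.8*0.49 + 54.9*0.51 = 32.3 x 10^-6/K

32.3 x 10^-6/K


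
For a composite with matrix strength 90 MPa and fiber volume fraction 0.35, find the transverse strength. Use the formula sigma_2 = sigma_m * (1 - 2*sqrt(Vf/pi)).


factor = 1 - 2*sqrt(0.35/pi) = 0.3324
sigma_2 = 90 * 0.3324 = 29.92 MPa

29.92 MPa


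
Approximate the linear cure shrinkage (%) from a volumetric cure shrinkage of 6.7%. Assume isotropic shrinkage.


Linear shrinkage ≈ vol_shrink/3 = 6.7/3 = 2.233%

2.233%


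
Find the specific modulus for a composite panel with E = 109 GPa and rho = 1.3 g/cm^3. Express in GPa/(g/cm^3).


Specific stiffness = E/rho = 109/1.3 = 83.8 GPa/(g/cm^3)

83.8 GPa/(g/cm^3)


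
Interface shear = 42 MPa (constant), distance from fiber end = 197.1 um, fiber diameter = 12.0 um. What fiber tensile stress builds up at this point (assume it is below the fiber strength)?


Force balance: sigma_f * (pi*d^2/4) = tau * (pi*d) * x  ->  sigma_f = 4 * tau * x / d
sigma_f = 4 * 42 * 197.1 / 12.0 = 2759.4 MPa

2759.4 MPa


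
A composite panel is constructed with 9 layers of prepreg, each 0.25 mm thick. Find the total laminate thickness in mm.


h = n * t_ply = 9 * 0.25 = 2.25 mm

2.25 mm


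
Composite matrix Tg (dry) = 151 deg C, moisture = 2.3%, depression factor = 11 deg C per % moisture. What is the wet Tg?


Tg_wet = Tg_dry - k*moisture = 151 - 11*2.3 = 125.7 deg C

125.7 deg C


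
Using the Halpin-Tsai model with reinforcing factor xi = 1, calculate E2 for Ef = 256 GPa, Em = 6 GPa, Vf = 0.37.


eta = (Ef/Em - 1)/(Ef/Em + xi) = (42.6667 - 1)/(42.6667 + 1) = 0.9542
E2 = Em*(1+xi*eta*Vf)/(1-eta*Vf) = 12.55 GPa

12.55 GPa


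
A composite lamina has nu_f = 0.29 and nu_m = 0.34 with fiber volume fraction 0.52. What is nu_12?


nu_12 = nu_f*Vf + nu_m*(1-Vf) = 0.29*0.52 + 0.34*0.48 = 0.314

0.314


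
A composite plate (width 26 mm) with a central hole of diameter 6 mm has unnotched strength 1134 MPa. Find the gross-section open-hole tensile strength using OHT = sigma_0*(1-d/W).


OHT = sigma_0*(1-d/W) = 1134*(1-6/26) = 872.3 MPa

872.3 MPa


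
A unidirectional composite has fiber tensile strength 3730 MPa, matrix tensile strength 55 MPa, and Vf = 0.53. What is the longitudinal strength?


sigma_1 = sigma_f*Vf + sigma_m*(1-Vf) = 3730*0.53 + 55*0.47 = 2002.8 MPa

2002.8 MPa


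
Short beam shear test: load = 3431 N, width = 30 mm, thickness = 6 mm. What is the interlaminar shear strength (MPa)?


ILSS = 3F/(4bh) = 3*3431/(4*30*6) = 14.3 MPa

14.3 MPa


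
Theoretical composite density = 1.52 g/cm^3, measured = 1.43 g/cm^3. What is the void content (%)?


Void% = (rho_theo - rho_actual)/rho_theo * 100 = (1.52 - 1.43)/1.52 * 100 = 5.92%

5.92%


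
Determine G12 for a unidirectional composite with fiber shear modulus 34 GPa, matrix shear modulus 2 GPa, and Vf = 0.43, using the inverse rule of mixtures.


1/G12 = Vf/Gf + (1-Vf)/Gm = 0.43/34 + 0.57/2
G12 = 3.36 GPa

3.36 GPa


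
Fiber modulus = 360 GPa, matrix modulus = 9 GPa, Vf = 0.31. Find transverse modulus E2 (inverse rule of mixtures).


1/E2 = Vf/Ef + (1-Vf)/Em = 0.31/360 + 0.69/9
E2 = 12.9 GPa

12.9 GPa


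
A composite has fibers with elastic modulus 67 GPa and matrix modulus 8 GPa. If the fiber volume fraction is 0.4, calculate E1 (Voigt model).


E1 = Ef*Vf + Em*(1-Vf) = 67*0.4 + 8*0.6 = 31.6 GPa

31.6 GPa


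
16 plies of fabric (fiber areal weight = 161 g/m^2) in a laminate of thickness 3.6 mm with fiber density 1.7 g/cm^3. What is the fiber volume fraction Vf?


Vf = n * FAW / (rho_f * h * 1000) = 16 * 161 / (1.7 * 3.6 * 1000) = 0.4209

0.4209


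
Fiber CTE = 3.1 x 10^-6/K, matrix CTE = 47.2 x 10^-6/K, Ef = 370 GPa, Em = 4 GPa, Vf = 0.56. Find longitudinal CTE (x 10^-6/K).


E1 = Ef*Vf + Em*(1-Vf) = 208.96
alpha_1 = (alpha_f*Ef*Vf + alpha_m*Em*(1-Vf))/E1 = 3.47 x 10^-6/K

3.47 x 10^-6/K


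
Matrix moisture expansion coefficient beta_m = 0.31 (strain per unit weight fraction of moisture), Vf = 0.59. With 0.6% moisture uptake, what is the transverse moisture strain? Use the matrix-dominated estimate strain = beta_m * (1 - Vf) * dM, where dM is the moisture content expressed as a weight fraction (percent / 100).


dM = 0.6/100 = 0.006
strain = beta_m * (1-Vf) * dM = 0.31 * 0.41 * 0.006 = 0.0007626

0.0007626


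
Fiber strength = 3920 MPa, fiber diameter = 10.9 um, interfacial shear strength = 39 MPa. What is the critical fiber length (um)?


Lc = sigma_f * d / (2 * tau_i) = 3920 * 10.9 / (2 * 39) = 547.8 um

547.8 um


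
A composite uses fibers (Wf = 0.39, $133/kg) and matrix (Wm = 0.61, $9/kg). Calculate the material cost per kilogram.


Cost = cost_f*Wf + cost_m*Wm = 133*0.39 + 9*0.61 = $57.36/kg

$57.36/kg


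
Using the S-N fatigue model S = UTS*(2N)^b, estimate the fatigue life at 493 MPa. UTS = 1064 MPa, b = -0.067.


N = 0.5 * (S/UTS)^(1/b) = 0.5 * (493/1064)^(1/-0.067) = 48468.3453 cycles

48468.3453 cycles


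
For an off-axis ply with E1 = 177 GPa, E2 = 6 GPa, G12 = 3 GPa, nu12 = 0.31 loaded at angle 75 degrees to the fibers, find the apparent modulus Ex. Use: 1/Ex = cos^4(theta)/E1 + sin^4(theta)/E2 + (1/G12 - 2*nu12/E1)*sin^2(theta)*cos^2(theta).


cos^4(75) = 0.004487, sin^4(75) = 0.870513, sin^2(75)*cos^2(75) = 0.0625
1/G12 - 2*nu12/E1 = 1/3 - 2*0.31/177 = 0.329831 GPa^-1
1/Ex = 0.004487/177 + 0.870513/6 + 0.329831*0.0625 = 0.1657252 GPa^-1
Ex = 6.03 GPa

6.03 GPa


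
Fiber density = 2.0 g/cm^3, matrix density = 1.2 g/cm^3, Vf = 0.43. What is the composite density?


rho_c = rho_f*Vf + rho_m*(1-Vf) = 2.0*0.43 + 1.2*0.57 = 1.544 g/cm^3

1.544 g/cm^3


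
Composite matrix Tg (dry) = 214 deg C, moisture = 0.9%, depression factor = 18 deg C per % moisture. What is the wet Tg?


Tg_wet = Tg_dry - k*moisture = 214 - 18*0.9 = 197.8 deg C

197.8 deg C


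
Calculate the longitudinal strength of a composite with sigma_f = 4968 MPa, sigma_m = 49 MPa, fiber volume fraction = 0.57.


sigma_1 = sigma_f*Vf + sigma_m*(1-Vf) = 4968*0.57 + 49*0.43 = 2852.8 MPa

2852.8 MPa


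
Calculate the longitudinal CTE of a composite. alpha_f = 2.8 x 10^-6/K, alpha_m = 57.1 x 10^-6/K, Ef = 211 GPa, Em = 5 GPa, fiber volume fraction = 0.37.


E1 = Ef*Vf + Em*(1-Vf) = 81.22
alpha_1 = (alpha_f*Ef*Vf + alpha_m*Em*(1-Vf))/E1 = 4.91 x 10^-6/K

4.91 x 10^-6/K


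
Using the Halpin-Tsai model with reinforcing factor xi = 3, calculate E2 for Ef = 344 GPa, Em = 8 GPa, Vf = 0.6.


eta = (Ef/Em - 1)/(Ef/Em + xi) = (43.0 - 1)/(43.0 + 3) = 0.913
E2 = Em*(1+xi*eta*Vf)/(1-eta*Vf) = 46.77 GPa

46.77 GPa


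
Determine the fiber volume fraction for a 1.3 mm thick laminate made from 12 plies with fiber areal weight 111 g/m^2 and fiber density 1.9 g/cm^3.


Vf = n * FAW / (rho_f * h * 1000) = 12 * 111 / (1.9 * 1.3 * 1000) = 0.5393

0.5393


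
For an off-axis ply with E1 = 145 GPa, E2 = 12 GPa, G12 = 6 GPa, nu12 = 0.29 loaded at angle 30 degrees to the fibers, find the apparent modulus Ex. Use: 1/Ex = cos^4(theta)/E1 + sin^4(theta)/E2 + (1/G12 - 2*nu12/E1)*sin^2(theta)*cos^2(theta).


cos^4(30) = 0.5625, sin^4(30) = 0.0625, sin^2(30)*cos^2(30) = 0.1875
1/G12 - 2*nu12/E1 = 1/6 - 2*0.29/145 = 0.162667 GPa^-1
1/Ex = 0.5625/145 + 0.0625/12 + 0.162667*0.1875 = 0.0395876 GPa^-1
Ex = 25.26 GPa

25.26 GPa


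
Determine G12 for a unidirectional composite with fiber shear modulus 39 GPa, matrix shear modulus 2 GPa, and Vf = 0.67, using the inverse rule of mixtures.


1/G12 = Vf/Gf + (1-Vf)/Gm = 0.67/39 + 0.33/2
G12 = 5.49 GPa

5.49 GPa


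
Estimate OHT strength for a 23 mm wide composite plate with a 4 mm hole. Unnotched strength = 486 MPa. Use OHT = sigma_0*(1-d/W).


OHT = sigma_0*(1-d/W) = 486*(1-4/23) = 401.5 MPa

401.5 MPa


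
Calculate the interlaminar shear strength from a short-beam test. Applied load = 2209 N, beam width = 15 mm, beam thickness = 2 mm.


ILSS = 3F/(4bh) = 3*2209/(4*15*2) = 55.23 MPa

55.23 MPa


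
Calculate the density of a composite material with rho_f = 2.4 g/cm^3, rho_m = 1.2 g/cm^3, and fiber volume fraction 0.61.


rho_c = rho_f*Vf + rho_m*(1-Vf) = 2.4*0.61 + 1.2*0.39 = 1.932 g/cm^3

1.932 g/cm^3


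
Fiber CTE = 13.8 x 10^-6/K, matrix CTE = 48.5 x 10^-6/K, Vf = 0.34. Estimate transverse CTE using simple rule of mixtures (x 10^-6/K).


alpha_2 = alpha_f*Vf + alpha_m*(1-Vf) = 13.8*0.34 + 48.5*0.66 = 36.7 x 10^-6/K

36.7 x 10^-6/K


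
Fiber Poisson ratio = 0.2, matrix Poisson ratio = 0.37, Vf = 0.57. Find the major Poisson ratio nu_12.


nu_12 = nu_f*Vf + nu_m*(1-Vf) = 0.2*0.57 + 0.37*0.43 = 0.2731

0.2731


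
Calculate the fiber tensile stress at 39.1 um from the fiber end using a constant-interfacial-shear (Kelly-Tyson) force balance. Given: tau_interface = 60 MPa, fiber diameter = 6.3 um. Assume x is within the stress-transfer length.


Force balance: sigma_f * (pi*d^2/4) = tau * (pi*d) * x  ->  sigma_f = 4 * tau * x / d
sigma_f = 4 * 60 * 39.1 / 6.3 = 1489.5 MPa

1489.5 MPa


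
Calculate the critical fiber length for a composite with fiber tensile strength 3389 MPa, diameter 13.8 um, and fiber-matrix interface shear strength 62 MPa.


Lc = sigma_f * d / (2 * tau_i) = 3389 * 13.8 / (2 * 62) = 377.2 um

377.2 um


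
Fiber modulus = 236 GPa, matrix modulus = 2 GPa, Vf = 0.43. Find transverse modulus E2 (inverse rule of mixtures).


1/E2 = Vf/Ef + (1-Vf)/Em = 0.43/236 + 0.57/2
E2 = 3.49 GPa

3.49 GPa


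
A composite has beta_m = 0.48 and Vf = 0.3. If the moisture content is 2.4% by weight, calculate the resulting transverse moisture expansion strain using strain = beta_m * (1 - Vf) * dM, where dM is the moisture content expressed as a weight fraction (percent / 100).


dM = 2.4/100 = 0.024
strain = beta_m * (1-Vf) * dM = 0.48 * 0.7 * 0.024 = 0.008064

0.008064


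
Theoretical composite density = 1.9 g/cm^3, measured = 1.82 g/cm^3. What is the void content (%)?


Void% = (rho_theo - rho_actual)/rho_theo * 100 = (1.9 - 1.82)/1.9 * 100 = 4.21%

4.21%


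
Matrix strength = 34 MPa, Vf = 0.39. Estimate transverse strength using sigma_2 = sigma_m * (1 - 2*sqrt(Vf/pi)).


factor = 1 - 2*sqrt(0.39/pi) = 0.2953
sigma_2 = 34 * 0.2953 = 10.04 MPa

10.04 MPa


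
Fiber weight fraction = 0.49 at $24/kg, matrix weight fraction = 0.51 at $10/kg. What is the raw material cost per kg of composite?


Cost = cost_f*Wf + cost_m*Wm = 24*0.49 + 10*0.51 = $16.86/kg

$16.86/kg


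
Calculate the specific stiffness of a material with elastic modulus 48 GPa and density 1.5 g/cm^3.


Specific stiffness = E/rho = 48/1.5 = 32.0 GPa/(g/cm^3)

32.0 GPa/(g/cm^3)


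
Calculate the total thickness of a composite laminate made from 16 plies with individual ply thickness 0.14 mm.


h = n * t_ply = 16 * 0.14 = 2.24 mm

2.24 mm


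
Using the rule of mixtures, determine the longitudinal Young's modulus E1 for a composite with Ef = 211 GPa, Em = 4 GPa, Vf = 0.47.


E1 = Ef*Vf + Em*(1-Vf) = 211*0.47 + 4*0.53 = 101.29 GPa

101.29 GPa


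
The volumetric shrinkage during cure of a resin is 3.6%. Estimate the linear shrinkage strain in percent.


Linear shrinkage ≈ vol_shrink/3 = 3.6/3 = 1.2%

1.2%


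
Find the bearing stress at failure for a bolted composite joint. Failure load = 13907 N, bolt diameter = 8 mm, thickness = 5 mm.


sigma_br = F/(d*h) = 13907/(8*5) = 347.7 MPa

347.7 MPa


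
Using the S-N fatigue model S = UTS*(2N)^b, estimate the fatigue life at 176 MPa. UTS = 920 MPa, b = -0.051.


N = 0.5 * (S/UTS)^(1/b) = 0.5 * (176/920)^(1/-0.051) = 6.0645e+13 cycles

6.0645e+13 cycles


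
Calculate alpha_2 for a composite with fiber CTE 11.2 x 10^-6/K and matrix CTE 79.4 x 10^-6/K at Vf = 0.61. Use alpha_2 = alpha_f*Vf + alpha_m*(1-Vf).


alpha_2 = alpha_f*Vf + alpha_m*(1-Vf) = 11.2*0.61 + 79.4*0.39 = 37.8 x 10^-6/K

37.8 x 10^-6/K


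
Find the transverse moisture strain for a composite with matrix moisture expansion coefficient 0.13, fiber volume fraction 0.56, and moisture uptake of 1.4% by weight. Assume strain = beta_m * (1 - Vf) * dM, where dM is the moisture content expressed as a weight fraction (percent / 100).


dM = 1.4/100 = 0.014
strain = beta_m * (1-Vf) * dM = 0.13 * 0.44 * 0.014 = 0.0008008

0.0008008


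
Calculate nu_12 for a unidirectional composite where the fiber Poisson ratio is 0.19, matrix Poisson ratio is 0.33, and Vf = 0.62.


nu_12 = nu_f*Vf + nu_m*(1-Vf) = 0.19*0.62 + 0.33*0.38 = 0.2432

0.2432


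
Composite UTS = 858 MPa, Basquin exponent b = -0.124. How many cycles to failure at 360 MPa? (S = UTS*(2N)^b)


N = 0.5 * (S/UTS)^(1/b) = 0.5 * (360/858)^(1/-0.124) = 550.5323 cycles

550.5323 cycles


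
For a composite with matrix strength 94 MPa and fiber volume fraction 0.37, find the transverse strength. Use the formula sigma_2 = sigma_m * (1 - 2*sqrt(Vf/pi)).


factor = 1 - 2*sqrt(0.37/pi) = 0.3136
sigma_2 = 94 * 0.3136 = 29.48 MPa

29.48 MPa


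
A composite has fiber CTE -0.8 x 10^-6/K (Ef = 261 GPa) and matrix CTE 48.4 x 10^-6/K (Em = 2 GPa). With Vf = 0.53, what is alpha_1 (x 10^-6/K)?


E1 = Ef*Vf + Em*(1-Vf) = 139.27
alpha_1 = (alpha_f*Ef*Vf + alpha_m*Em*(1-Vf))/E1 = -0.47 x 10^-6/K

-0.47 x 10^-6/K


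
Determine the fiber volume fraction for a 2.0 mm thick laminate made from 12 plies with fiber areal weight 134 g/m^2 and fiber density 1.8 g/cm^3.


Vf = n * FAW / (rho_f * h * 1000) = 12 * 134 / (1.8 * 2.0 * 1000) = 0.4467

0.4467


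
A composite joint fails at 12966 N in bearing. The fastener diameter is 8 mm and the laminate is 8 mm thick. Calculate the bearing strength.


sigma_br = F/(d*h) = 12966/(8*8) = 202.6 MPa

202.6 MPa


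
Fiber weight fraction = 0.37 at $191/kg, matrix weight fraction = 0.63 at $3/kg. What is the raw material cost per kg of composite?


Cost = cost_f*Wf + cost_m*Wm = 191*0.37 + 3*0.63 = $72.56/kg

$72.56/kg


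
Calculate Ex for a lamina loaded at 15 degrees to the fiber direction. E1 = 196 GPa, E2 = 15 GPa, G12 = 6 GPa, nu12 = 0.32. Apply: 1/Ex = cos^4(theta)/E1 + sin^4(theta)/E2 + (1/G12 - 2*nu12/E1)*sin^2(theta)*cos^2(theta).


cos^4(15) = 0.870513, sin^4(15) = 0.004487, sin^2(15)*cos^2(15) = 0.0625
1/G12 - 2*nu12/E1 = 1/6 - 2*0.32/196 = 0.163401 GPa^-1
1/Ex = 0.870513/196 + 0.004487/15 + 0.163401*0.0625 = 0.0149531 GPa^-1
Ex = 66.88 GPa

66.88 GPa


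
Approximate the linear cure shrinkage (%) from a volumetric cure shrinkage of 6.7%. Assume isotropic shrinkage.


Linear shrinkage ≈ vol_shrink/3 = 6.7/3 = 2.233%

2.233%


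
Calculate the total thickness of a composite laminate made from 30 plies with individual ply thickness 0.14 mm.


h = n * t_ply = 30 * 0.14 = 4.2 mm

4.2 mm


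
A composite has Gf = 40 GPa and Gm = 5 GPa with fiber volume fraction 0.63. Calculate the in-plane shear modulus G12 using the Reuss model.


1/G12 = Vf/Gf + (1-Vf)/Gm = 0.63/40 + 0.37/5
G12 = 11.14 GPa

11.14 GPa


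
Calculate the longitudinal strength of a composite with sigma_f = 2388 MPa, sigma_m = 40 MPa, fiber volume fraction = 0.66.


sigma_1 = sigma_f*Vf + sigma_m*(1-Vf) = 2388*0.66 + 40*0.34 = 1589.7 MPa

1589.7 MPa


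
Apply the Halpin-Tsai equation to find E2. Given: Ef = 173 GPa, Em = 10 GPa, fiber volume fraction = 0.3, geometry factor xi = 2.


eta = (Ef/Em - 1)/(Ef/Em + xi) = (17.3 - 1)/(17.3 + 2) = 0.8446
E2 = Em*(1+xi*eta*Vf)/(1-eta*Vf) = 20.18 GPa

20.18 GPa


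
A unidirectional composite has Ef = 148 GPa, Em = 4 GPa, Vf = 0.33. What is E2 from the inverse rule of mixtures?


1/E2 = Vf/Ef + (1-Vf)/Em = 0.33/148 + 0.67/4
E2 = 5.89 GPa

5.89 GPa


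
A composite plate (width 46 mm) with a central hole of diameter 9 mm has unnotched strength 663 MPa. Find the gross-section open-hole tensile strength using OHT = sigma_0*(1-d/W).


OHT = sigma_0*(1-d/W) = 663*(1-9/46) = 533.3 MPa

533.3 MPa


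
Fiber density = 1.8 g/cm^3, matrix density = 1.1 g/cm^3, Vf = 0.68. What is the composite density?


rho_c = rho_f*Vf + rho_m*(1-Vf) = 1.8*0.68 + 1.1*0.32 = 1.576 g/cm^3

1.576 g/cm^3


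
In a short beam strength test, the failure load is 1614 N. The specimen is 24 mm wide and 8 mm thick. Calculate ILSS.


ILSS = 3F/(4bh) = 3*1614/(4*24*8) = 6.3 MPa

6.3 MPa


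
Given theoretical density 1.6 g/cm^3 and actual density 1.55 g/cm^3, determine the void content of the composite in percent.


Void% = (rho_theo - rho_actual)/rho_theo * 100 = (1.6 - 1.55)/1.6 * 100 = 3.13%

3.13%


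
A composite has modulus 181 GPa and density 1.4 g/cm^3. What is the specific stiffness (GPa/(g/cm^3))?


Specific stiffness = E/rho = 181/1.4 = 129.3 GPa/(g/cm^3)

129.3 GPa/(g/cm^3)


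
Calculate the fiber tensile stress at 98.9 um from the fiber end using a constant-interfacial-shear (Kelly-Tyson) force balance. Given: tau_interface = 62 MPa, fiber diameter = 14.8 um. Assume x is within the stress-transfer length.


Force balance: sigma_f * (pi*d^2/4) = tau * (pi*d) * x  ->  sigma_f = 4 * tau * x / d
sigma_f = 4 * 62 * 98.9 / 14.8 = 1657.2 MPa

1657.2 MPa


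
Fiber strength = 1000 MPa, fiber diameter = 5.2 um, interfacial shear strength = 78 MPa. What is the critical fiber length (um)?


Lc = sigma_f * d / (2 * tau_i) = 1000 * 5.2 / (2 * 78) = 33.3 um

33.3 um


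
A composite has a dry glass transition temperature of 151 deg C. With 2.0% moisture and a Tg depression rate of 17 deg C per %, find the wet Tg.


Tg_wet = Tg_dry - k*moisture = 151 - 17*2.0 = 117.0 deg C

117.0 deg C


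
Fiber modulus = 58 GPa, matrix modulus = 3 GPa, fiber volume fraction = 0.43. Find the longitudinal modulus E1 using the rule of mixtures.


E1 = Ef*Vf + Em*(1-Vf) = 58*0.43 + 3*0.57 = 26.65 GPa

26.65 GPa


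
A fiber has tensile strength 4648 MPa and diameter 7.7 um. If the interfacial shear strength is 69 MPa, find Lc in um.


Lc = sigma_f * d / (2 * tau_i) = 4648 * 7.7 / (2 * 69) = 259.3 um

259.3 um


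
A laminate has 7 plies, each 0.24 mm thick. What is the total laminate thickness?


h = n * t_ply = 7 * 0.24 = 1.68 mm

1.68 mm


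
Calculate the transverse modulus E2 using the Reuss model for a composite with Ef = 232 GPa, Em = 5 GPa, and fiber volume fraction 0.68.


1/E2 = Vf/Ef + (1-Vf)/Em = 0.68/232 + 0.32/5
E2 = 14.94 GPa

14.94 GPa


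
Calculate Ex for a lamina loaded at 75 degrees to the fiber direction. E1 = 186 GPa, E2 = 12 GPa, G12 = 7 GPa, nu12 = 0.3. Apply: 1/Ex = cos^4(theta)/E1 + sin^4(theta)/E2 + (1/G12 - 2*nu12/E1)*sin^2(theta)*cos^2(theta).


cos^4(75) = 0.004487, sin^4(75) = 0.870513, sin^2(75)*cos^2(75) = 0.0625
1/G12 - 2*nu12/E1 = 1/7 - 2*0.3/186 = 0.139631 GPa^-1
1/Ex = 0.004487/186 + 0.870513/12 + 0.139631*0.0625 = 0.0812938 GPa^-1
Ex = 12.3 GPa

12.3 GPa


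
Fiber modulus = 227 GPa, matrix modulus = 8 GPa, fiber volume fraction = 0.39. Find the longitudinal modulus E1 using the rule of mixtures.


E1 = Ef*Vf + Em*(1-Vf) = 227*0.39 + 8*0.61 = 93.41 GPa

93.41 GPa


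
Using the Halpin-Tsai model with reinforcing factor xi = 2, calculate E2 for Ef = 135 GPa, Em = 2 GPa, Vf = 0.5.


eta = (Ef/Em - 1)/(Ef/Em + xi) = (67.5 - 1)/(67.5 + 2) = 0.9568
E2 = Em*(1+xi*eta*Vf)/(1-eta*Vf) = 7.5 GPa

7.5 GPa


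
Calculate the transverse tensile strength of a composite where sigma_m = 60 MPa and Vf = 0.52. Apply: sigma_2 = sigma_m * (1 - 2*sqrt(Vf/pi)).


factor = 1 - 2*sqrt(0.52/pi) = 0.1863
sigma_2 = 60 * 0.1863 = 11.18 MPa

11.18 MPa


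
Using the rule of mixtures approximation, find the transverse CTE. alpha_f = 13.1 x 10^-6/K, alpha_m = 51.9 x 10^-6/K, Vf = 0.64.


alpha_2 = alpha_f*Vf + alpha_m*(1-Vf) = 13.1*0.64 + 51.9*0.36 = 27.1 x 10^-6/K

27.1 x 10^-6/K


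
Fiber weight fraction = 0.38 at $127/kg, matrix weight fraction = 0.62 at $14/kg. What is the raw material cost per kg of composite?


Cost = cost_f*Wf + cost_m*Wm = 127*0.38 + 14*0.62 = $56.94/kg

$56.94/kg


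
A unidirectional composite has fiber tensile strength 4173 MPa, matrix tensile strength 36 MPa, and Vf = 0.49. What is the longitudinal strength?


sigma_1 = sigma_f*Vf + sigma_m*(1-Vf) = 4173*0.49 + 36*0.51 = 2063.1 MPa

2063.1 MPa


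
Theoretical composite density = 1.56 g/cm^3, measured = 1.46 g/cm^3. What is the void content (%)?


Void% = (rho_theo - rho_actual)/rho_theo * 100 = (1.56 - 1.46)/1.56 * 100 = 6.41%

6.41%


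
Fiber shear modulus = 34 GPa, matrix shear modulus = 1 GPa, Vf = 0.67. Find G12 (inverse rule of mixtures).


1/G12 = Vf/Gf + (1-Vf)/Gm = 0.67/34 + 0.33/1
G12 = 2.86 GPa

2.86 GPa


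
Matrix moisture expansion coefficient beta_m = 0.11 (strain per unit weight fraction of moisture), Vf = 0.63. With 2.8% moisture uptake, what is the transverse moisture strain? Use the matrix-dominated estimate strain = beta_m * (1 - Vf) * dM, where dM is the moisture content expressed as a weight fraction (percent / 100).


dM = 2.8/100 = 0.028
strain = beta_m * (1-Vf) * dM = 0.11 * 0.37 * 0.028 = 0.0011396

0.0011396


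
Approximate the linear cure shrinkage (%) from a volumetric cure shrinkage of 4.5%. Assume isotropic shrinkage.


Linear shrinkage ≈ vol_shrink/3 = 4.5/3 = 1.5%

1.5%


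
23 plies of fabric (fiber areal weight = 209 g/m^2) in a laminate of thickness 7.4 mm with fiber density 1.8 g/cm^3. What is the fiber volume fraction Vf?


Vf = n * FAW / (rho_f * h * 1000) = 23 * 209 / (1.8 * 7.4 * 1000) = 0.3609

0.3609


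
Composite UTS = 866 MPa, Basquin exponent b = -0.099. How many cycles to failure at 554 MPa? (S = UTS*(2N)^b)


N = 0.5 * (S/UTS)^(1/b) = 0.5 * (554/866)^(1/-0.099) = 45.5668 cycles

45.5668 cycles


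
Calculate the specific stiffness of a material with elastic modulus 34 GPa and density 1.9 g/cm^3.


Specific stiffness = E/rho = 34/1.9 = 17.9 GPa/(g/cm^3)

17.9 GPa/(g/cm^3)


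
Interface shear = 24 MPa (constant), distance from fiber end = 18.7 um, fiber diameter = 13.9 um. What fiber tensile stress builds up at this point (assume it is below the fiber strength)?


Force balance: sigma_f * (pi*d^2/4) = tau * (pi*d) * x  ->  sigma_f = 4 * tau * x / d
sigma_f = 4 * 24 * 18.7 / 13.9 = 129.2 MPa

129.2 MPa


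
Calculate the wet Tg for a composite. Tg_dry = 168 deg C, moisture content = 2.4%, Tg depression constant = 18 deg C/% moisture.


Tg_wet = Tg_dry - k*moisture = 168 - 18*2.4 = 124.8 deg C

124.8 deg C


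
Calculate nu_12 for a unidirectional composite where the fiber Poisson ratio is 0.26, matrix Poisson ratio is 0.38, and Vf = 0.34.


nu_12 = nu_f*Vf + nu_m*(1-Vf) = 0.26*0.34 + 0.38*0.66 = 0.3392

0.3392


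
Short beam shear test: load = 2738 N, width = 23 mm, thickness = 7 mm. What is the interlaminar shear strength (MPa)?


ILSS = 3F/(4bh) = 3*2738/(4*23*7) = 12.75 MPa

12.75 MPa


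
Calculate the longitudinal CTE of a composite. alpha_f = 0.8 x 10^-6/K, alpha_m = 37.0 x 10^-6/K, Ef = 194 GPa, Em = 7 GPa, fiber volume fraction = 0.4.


E1 = Ef*Vf + Em*(1-Vf) = 81.8
alpha_1 = (alpha_f*Ef*Vf + alpha_m*Em*(1-Vf))/E1 = 2.66 x 10^-6/K

2.66 x 10^-6/K


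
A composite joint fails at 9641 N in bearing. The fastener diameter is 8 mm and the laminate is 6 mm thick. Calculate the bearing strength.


sigma_br = F/(d*h) = 9641/(8*6) = 200.9 MPa

200.9 MPa


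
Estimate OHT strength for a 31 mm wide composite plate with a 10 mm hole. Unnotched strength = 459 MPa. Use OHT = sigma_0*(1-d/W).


OHT = sigma_0*(1-d/W) = 459*(1-10/31) = 310.9 MPa

310.9 MPa


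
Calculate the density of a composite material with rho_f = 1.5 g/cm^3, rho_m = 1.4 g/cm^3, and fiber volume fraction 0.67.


rho_c = rho_f*Vf + rho_m*(1-Vf) = 1.5*0.67 + 1.4*0.33 = 1.467 g/cm^3

1.467 g/cm^3


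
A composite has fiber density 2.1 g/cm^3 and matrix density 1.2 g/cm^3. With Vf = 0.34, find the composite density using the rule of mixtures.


rho_c = rho_f*Vf + rho_m*(1-Vf) = 2.1*0.34 + 1.2*0.66 = 1.506 g/cm^3

1.506 g/cm^3


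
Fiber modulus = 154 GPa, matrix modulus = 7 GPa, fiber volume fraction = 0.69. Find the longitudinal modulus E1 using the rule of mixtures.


E1 = Ef*Vf + Em*(1-Vf) = 154*0.69 + 7*0.31 = 108.43 GPa

108.43 GPa


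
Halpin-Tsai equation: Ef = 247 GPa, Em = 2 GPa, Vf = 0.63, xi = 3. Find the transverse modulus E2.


eta = (Ef/Em - 1)/(Ef/Em + xi) = (123.5 - 1)/(123.5 + 3) = 0.9684
E2 = Em*(1+xi*eta*Vf)/(1-eta*Vf) = 14.52 GPa

14.52 GPa


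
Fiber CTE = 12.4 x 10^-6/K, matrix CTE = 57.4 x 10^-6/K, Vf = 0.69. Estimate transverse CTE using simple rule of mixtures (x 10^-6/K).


alpha_2 = alpha_f*Vf + alpha_m*(1-Vf) = 12.4*0.69 + 57.4*0.31 = 26.4 x 10^-6/K

26.4 x 10^-6/K


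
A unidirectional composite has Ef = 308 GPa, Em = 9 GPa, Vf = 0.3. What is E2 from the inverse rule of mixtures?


1/E2 = Vf/Ef + (1-Vf)/Em = 0.3/308 + 0.7/9
E2 = 12.7 GPa

12.7 GPa


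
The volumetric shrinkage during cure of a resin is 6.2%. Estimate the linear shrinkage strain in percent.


Linear shrinkage ≈ vol_shrink/3 = 6.2/3 = 2.067%

2.067%


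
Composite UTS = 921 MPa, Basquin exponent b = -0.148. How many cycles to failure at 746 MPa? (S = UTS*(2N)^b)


N = 0.5 * (S/UTS)^(1/b) = 0.5 * (746/921)^(1/-0.148) = 2.0766 cycles

2.0766 cycles


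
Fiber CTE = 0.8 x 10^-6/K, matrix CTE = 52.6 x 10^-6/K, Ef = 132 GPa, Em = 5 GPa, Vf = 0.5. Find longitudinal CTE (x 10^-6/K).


E1 = Ef*Vf + Em*(1-Vf) = 68.5
alpha_1 = (alpha_f*Ef*Vf + alpha_m*Em*(1-Vf))/E1 = 2.69 x 10^-6/K

2.69 x 10^-6/K


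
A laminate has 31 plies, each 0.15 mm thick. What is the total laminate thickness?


h = n * t_ply = 31 * 0.15 = 4.65 mm

4.65 mm


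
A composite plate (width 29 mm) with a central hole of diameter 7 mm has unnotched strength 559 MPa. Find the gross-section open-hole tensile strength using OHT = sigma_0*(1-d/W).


OHT = sigma_0*(1-d/W) = 559*(1-7/29) = 424.1 MPa

424.1 MPa


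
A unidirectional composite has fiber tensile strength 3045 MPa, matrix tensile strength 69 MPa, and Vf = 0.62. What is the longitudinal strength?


sigma_1 = sigma_f*Vf + sigma_m*(1-Vf) = 3045*0.62 + 69*0.38 = 1914.1 MPa

1914.1 MPa


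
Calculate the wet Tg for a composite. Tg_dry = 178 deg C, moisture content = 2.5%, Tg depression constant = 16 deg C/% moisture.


Tg_wet = Tg_dry - k*moisture = 178 - 16*2.5 = 138.0 deg C

138.0 deg C


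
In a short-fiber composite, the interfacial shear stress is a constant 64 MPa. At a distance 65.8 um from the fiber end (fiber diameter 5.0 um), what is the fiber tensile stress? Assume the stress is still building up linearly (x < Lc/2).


Force balance: sigma_f * (pi*d^2/4) = tau * (pi*d) * x  ->  sigma_f = 4 * tau * x / d
sigma_f = 4 * 64 * 65.8 / 5.0 = 3369.0 MPa

3369.0 MPa


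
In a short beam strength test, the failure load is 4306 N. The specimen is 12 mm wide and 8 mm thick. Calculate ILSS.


ILSS = 3F/(4bh) = 3*4306/(4*12*8) = 33.64 MPa

33.64 MPa


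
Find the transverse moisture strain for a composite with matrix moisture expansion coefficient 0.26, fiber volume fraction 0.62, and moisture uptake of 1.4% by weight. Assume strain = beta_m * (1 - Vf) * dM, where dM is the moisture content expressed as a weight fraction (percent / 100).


dM = 1.4/100 = 0.014
strain = beta_m * (1-Vf) * dM = 0.26 * 0.38 * 0.014 = 0.0013832

0.0013832


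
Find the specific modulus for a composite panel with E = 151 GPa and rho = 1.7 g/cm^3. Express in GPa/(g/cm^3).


Specific stiffness = E/rho = 151/1.7 = 88.8 GPa/(g/cm^3)

88.8 GPa/(g/cm^3)


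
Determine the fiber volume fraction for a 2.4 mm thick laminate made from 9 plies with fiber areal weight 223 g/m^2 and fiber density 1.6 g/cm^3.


Vf = n * FAW / (rho_f * h * 1000) = 9 * 223 / (1.6 * 2.4 * 1000) = 0.5227

0.5227


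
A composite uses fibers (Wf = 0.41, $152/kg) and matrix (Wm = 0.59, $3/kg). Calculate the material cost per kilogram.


Cost = cost_f*Wf + cost_m*Wm = 152*0.41 + 3*0.59 = $64.09/kg

$64.09/kg


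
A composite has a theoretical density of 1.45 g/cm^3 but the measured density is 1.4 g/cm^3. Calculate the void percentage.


Void% = (rho_theo - rho_actual)/rho_theo * 100 = (1.45 - 1.4)/1.45 * 100 = 3.45%

3.45%


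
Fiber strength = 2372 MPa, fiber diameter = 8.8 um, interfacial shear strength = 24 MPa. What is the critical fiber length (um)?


Lc = sigma_f * d / (2 * tau_i) = 2372 * 8.8 / (2 * 24) = 434.9 um

434.9 um


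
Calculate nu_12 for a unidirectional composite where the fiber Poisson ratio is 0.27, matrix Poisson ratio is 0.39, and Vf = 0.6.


nu_12 = nu_f*Vf + nu_m*(1-Vf) = 0.27*0.6 + 0.39*0.4 = 0.318

0.318


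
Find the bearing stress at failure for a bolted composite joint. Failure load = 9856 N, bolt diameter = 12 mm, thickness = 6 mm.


sigma_br = F/(d*h) = 9856/(12*6) = 136.9 MPa

136.9 MPa


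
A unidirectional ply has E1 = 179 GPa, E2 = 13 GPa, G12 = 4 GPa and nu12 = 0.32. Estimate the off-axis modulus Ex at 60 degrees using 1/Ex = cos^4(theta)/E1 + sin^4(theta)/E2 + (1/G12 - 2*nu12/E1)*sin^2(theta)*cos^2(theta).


cos^4(60) = 0.0625, sin^4(60) = 0.5625, sin^2(60)*cos^2(60) = 0.1875
1/G12 - 2*nu12/E1 = 1/4 - 2*0.32/179 = 0.246425 GPa^-1
1/Ex = 0.0625/179 + 0.5625/13 + 0.246425*0.1875 = 0.089823 GPa^-1
Ex = 11.13 GPa

11.13 GPa


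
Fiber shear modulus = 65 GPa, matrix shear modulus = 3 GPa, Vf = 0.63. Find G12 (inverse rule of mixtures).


1/G12 = Vf/Gf + (1-Vf)/Gm = 0.63/65 + 0.37/3
G12 = 7.52 GPa

7.52 GPa


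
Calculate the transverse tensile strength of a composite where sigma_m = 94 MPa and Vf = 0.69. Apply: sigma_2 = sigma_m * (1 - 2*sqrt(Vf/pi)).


factor = 1 - 2*sqrt(0.69/pi) = 0.0627
sigma_2 = 94 * 0.0627 = 5.89 MPa

5.89 MPa


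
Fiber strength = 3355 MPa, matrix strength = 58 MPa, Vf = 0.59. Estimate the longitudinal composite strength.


sigma_1 = sigma_f*Vf + sigma_m*(1-Vf) = 3355*0.59 + 58*0.41 = 2003.2 MPa

2003.2 MPa


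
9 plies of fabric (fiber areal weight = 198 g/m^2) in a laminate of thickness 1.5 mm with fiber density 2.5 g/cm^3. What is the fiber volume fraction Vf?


Vf = n * FAW / (rho_f * h * 1000) = 9 * 198 / (2.5 * 1.5 * 1000) = 0.4752

0.4752


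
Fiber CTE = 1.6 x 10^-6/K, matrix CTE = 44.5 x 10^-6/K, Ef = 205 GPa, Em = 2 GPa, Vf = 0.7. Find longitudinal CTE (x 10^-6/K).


E1 = Ef*Vf + Em*(1-Vf) = 144.1
alpha_1 = (alpha_f*Ef*Vf + alpha_m*Em*(1-Vf))/E1 = 1.78 x 10^-6/K

1.78 x 10^-6/K


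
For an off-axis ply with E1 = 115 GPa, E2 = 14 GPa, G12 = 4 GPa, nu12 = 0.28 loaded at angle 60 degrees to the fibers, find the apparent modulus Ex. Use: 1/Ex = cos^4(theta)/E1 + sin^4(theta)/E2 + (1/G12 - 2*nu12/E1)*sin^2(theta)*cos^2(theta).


cos^4(60) = 0.0625, sin^4(60) = 0.5625, sin^2(60)*cos^2(60) = 0.1875
1/G12 - 2*nu12/E1 = 1/4 - 2*0.28/115 = 0.24513 GPa^-1
1/Ex = 0.0625/115 + 0.5625/14 + 0.24513*0.1875 = 0.086684 GPa^-1
Ex = 11.54 GPa

11.54 GPa


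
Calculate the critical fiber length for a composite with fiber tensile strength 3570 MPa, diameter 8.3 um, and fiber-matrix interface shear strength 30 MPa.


Lc = sigma_f * d / (2 * tau_i) = 3570 * 8.3 / (2 * 30) = 493.9 um

493.9 um


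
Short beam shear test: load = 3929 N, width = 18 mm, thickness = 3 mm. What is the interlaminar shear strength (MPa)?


ILSS = 3F/(4bh) = 3*3929/(4*18*3) = 54.57 MPa

54.57 MPa


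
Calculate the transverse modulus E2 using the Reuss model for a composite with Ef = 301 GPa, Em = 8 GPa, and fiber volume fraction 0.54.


1/E2 = Vf/Ef + (1-Vf)/Em = 0.54/301 + 0.46/8
E2 = 16.87 GPa

16.87 GPa


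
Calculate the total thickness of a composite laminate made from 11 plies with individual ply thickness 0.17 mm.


h = n * t_ply = 11 * 0.17 = 1.87 mm

1.87 mm


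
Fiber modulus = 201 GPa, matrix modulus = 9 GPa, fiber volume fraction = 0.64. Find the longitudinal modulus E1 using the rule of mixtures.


E1 = Ef*Vf + Em*(1-Vf) = 201*0.64 + 9*0.36 = 131.88 GPa

131.88 GPa


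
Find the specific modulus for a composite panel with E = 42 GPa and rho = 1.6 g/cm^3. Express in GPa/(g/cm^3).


Specific stiffness = E/rho = 42/1.6 = 26.3 GPa/(g/cm^3)

26.3 GPa/(g/cm^3)


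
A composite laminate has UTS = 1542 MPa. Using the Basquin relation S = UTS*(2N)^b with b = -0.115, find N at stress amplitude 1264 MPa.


N = 0.5 * (S/UTS)^(1/b) = 0.5 * (1264/1542)^(1/-0.115) = 2.8166 cycles

2.8166 cycles


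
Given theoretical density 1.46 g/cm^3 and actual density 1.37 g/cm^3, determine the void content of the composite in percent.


Void% = (rho_theo - rho_actual)/rho_theo * 100 = (1.46 - 1.37)/1.46 * 100 = 6.16%

6.16%


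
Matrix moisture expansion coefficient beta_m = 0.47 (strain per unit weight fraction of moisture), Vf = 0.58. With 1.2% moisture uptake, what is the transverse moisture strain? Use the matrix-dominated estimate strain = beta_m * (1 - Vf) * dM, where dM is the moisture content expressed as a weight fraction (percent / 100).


dM = 1.2/100 = 0.012
strain = beta_m * (1-Vf) * dM = 0.47 * 0.42 * 0.012 = 0.0023688

0.0023688


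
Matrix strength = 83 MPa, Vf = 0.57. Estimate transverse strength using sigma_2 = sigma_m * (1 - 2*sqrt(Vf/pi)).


factor = 1 - 2*sqrt(0.57/pi) = 0.1481
sigma_2 = 83 * 0.1481 = 12.29 MPa

12.29 MPa


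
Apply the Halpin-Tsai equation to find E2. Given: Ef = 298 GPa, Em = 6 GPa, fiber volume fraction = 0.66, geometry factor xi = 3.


eta = (Ef/Em - 1)/(Ef/Em + xi) = (49.6667 - 1)/(49.6667 + 3) = 0.9241
E2 = Em*(1+xi*eta*Vf)/(1-eta*Vf) = 43.52 GPa

43.52 GPa


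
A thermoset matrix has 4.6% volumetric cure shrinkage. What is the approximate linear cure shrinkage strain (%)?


Linear shrinkage ≈ vol_shrink/3 = 4.6/3 = 1.533%

1.533%


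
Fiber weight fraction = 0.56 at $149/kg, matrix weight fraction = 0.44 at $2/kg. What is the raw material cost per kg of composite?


Cost = cost_f*Wf + cost_m*Wm = 149*0.56 + 2*0.44 = $84.32/kg

$84.32/kg


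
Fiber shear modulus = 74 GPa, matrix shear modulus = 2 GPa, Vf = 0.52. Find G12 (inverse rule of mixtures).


1/G12 = Vf/Gf + (1-Vf)/Gm = 0.52/74 + 0.48/2
G12 = 4.05 GPa

4.05 GPa


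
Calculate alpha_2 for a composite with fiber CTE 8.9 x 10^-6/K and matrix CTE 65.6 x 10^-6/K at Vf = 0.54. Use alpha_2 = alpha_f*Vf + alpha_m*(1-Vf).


alpha_2 = alpha_f*Vf + alpha_m*(1-Vf) = 8.9*0.54 + 65.6*0.46 = 35.0 x 10^-6/K

35.0 x 10^-6/K


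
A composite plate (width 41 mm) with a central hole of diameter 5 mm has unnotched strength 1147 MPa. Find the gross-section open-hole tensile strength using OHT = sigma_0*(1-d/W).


OHT = sigma_0*(1-d/W) = 1147*(1-5/41) = 1007.1 MPa

1007.1 MPa


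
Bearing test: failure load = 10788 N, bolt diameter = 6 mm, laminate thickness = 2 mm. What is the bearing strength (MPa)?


sigma_br = F/(d*h) = 10788/(6*2) = 899.0 MPa

899.0 MPa
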